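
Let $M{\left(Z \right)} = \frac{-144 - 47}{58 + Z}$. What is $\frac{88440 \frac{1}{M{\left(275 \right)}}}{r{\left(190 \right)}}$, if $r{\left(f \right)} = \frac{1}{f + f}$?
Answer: $- \frac{11191197600}{191} \approx -5.8593 \cdot 10^{7}$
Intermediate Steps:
$r{\left(f \right)} = \frac{1}{2 f}$
$M{\left(Z \right)} = - \frac{191}{58 + Z}$
$\frac{88440 \frac{1}{M{\left(275 \right)}}}{r{\left(190 \right)}} = \frac{88440 \frac{1}{\left(-191\right) \frac{1}{58 + 275}}}{\frac{1}{2} \cdot \frac{1}{190}} = \frac{88440 \frac{1}{\left(-191\right) \frac{1}{333}}}{\frac{1}{2} \cdot \frac{1}{190}} = \frac{88440}{\left(-191\right) \frac{1}{333}} \frac{1}{\frac{1}{380}} = \frac{88440}{- \frac{191}{333}} \cdot 380 = 88440 \left(- \frac{333}{191}\right) 380 = \left(- \frac{29450520}{191}\right) 380 = - \frac{11191197600}{191}$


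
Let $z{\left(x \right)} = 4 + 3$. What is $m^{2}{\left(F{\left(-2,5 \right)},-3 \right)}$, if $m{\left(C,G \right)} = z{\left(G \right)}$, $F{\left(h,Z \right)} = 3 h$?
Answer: $49$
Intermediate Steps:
$z{\left(x \right)} = 7$
$m{\left(C,G \right)} = 7$
$m^{2}{\left(F{\left(-2,5 \right)},-3 \right)} = 7^{2} = 49$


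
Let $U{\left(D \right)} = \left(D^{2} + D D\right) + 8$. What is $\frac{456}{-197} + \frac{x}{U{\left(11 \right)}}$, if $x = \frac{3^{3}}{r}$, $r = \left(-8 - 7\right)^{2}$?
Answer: $- \frac{2849409}{1231250} \approx -2.3142$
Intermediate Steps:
$r = 225$ ($r = \left(-15\right)^{2} = 225$)
$U{\left(D \right)} = 8 + 2 D^{2}$ ($U{\left(D \right)} = \left(D^{2} + D^{2}\right) + 8 = 2 D^{2} + 8 = 8 + 2 D^{2}$)
$x = \frac{3}{25}$ ($x = \frac{3^{3}}{225} = 27 \cdot \frac{1}{225} = \frac{3}{25} \approx 0.12$)
$\frac{456}{-197} + \frac{x}{U{\left(11 \right)}} = \frac{456}{-197} + \frac{3}{25 \left(8 + 2 \cdot 11^{2}\right)} = 456 \left(- \frac{1}{197}\right) + \frac{3}{25 \left(8 + 2 \cdot 121\right)} = - \frac{456}{197} + \frac{3}{25 \left(8 + 242\right)} = - \frac{456}{197} + \frac{3}{25 \cdot 250} = - \frac{456}{197} + \frac{3}{25} \cdot \frac{1}{250} = - \frac{456}{197} + \frac{3}{6250} = - \frac{2849409}{1231250}$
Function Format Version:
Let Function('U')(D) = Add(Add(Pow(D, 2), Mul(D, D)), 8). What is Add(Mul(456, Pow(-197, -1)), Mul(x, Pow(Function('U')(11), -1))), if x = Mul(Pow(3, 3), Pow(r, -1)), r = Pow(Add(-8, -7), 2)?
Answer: Rational(-2849409, 1231250) ≈ -2.3142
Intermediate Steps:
r = 225 (r = Pow(-15, 2) = 225)
Function('U')(D) = Add(8, Mul(2, Pow(D, 2))) (Function('U')(D) = Add(Add(Pow(D, 2), Pow(D, 2)), 8) = Add(Mul(2, Pow(D, 2)), 8) = Add(8, Mul(2, Pow(D, 2))))
x = Rational(3, 25) (x = Mul(Pow(3, 3), Pow(225, -1)) = Mul(27, Rational(1, 225)) = Rational(3, 25) ≈ 0.12000)
Add(Mul(456, Pow(-197, -1)), Mul(x, Pow(Function('U')(11), -1))) = Add(Mul(456, Pow(-197, -1)), Mul(Rational(3, 25), Pow(Add(8, Mul(2, Pow(11, 2))), -1))) = Add(Mul(456, Rational(-1, 197)), Mul(Rational(3, 25), Pow(Add(8, Mul(2, 121)), -1))) = Add(Rational(-456, 197), Mul(Rational(3, 25), Pow(Add(8, 242), -1))) = Add(Rational(-456, 197), Mul(Rational(3, 25), Pow(250, -1))) = Add(Rational(-456, 197), Mul(Rational(3, 25), Rational(1, 250))) = Add(Rational(-456, 197), Rational(3, 6250)) = Rational(-2849409, 1231250)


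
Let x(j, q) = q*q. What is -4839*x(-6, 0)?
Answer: 0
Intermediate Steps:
x(j, q) = q²
-4839*x(-6, 0) = -4839*0² = -4839*0 = 0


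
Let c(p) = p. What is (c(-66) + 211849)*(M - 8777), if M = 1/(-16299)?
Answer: -30296897465692/16299 ≈ -1.8588e+9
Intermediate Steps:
M = -1/16299 ≈ -6.1353e-5
(c(-66) + 211849)*(M - 8777) = (-66 + 211849)*(-1/16299 - 8777) = 211783*(-143056324/16299) = -30296897465692/16299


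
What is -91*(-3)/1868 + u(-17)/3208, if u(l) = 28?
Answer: 116011/749068 ≈ 0.15487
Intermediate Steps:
-91*(-3)/1868 + u(-17)/3208 = -91*(-3)/1868 + 28/3208 = 273*(1/1868) + 28*(1/3208) = 273/1868 + 7/802 = 116011/749068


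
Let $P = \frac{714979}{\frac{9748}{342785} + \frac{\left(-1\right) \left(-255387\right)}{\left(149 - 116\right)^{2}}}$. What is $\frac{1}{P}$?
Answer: $\frac{2653134799}{8087774524995} \approx 0.00032804$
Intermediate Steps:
$P = \frac{8087774524995}{2653134799}$ ($P = \frac{714979}{9748 \cdot \frac{1}{342785} + \frac{255387}{33^{2}}} = \frac{714979}{\frac{9748}{342785} + \frac{255387}{1089}} = \frac{714979}{\frac{9748}{342785} + 255387 \cdot \frac{1}{1089}} = \frac{714979}{\frac{9748}{342785} + \frac{7739}{33}} = \frac{714979}{\frac{2653134799}{11311905}} = 714979 \cdot \frac{11311905}{2653134799} = \frac{8087774524995}{2653134799} \approx 3048.4$)
$\frac{1}{P} = \frac{1}{\frac{8087774524995}{2653134799}} = \frac{2653134799}{8087774524995}$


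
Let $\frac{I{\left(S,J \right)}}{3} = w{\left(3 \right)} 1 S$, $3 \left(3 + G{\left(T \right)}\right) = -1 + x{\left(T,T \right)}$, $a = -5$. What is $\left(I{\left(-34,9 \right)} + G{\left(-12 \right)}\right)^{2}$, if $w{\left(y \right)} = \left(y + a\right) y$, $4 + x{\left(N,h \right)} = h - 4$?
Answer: $362404$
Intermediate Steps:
$x{\left(N,h \right)} = -8 + h$ ($x{\left(N,h \right)} = -4 + \left(h - 4\right) = -4 + \left(-4 + h\right) = -8 + h$)
$G{\left(T \right)} = -6 + \frac{T}{3}$ ($G{\left(T \right)} = -3 + \frac{-1 + \left(-8 + T\right)}{3} = -3 + \frac{-9 + T}{3} = -3 + \left(-3 + \frac{T}{3}\right) = -6 + \frac{T}{3}$)
$w{\left(y \right)} = y \left(-5 + y\right)$ ($w{\left(y \right)} = \left(y - 5\right) y = \left(-5 + y\right) y = y \left(-5 + y\right)$)
$I{\left(S,J \right)} = - 18 S$ ($I{\left(S,J \right)} = 3 \cdot 3 \left(-5 + 3\right) 1 S = 3 \cdot 3 \left(-2\right) 1 S = 3 \left(-6\right) 1 S = 3 \left(- 6 S\right) = - 18 S$)
$\left(I{\left(-34,9 \right)} + G{\left(-12 \right)}\right)^{2} = \left(\left(-18\right) \left(-34\right) + \left(-6 + \frac{1}{3} \left(-12\right)\right)\right)^{2} = \left(612 - 10\right)^{2} = 602^{2} = 362404$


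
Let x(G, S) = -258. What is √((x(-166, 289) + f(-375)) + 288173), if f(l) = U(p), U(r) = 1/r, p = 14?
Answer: √56431354/14 ≈ 536.58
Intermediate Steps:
f(l) = 1/14
√((x(-166, 289) + f(-375)) + 288173) = √((-258 + 1/14) + 288173) = √(-3611/14 + 288173) = √(4030811/14) = √56431354/14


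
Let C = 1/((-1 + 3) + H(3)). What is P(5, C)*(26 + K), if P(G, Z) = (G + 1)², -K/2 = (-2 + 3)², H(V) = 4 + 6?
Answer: 864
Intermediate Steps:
H(V) = 10
K = -2 (K = -2*(-2 + 3)² = -2*1² = -2*1 = -2)
C = 1/12 (C = 1/((-1 + 3) + 10) = 1/(2 + 10) = 1/12 ≈ 0.083333)
P(G, Z) = (1 + G)²
P(5, C)*(26 + K) = (1 + 5)²*(26 - 2) = 6²*24 = 36*24 = 864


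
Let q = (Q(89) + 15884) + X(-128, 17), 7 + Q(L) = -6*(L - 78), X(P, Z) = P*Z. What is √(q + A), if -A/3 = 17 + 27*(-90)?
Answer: 7*√426 ≈ 144.48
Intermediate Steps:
Q(L) = 461 - 6*L (Q(L) = -7 - 6*(L - 78) = -7 - 6*(-78 + L) = -7 + (468 - 6*L) = 461 - 6*L)
q = 13635 (q = ((461 - 6*89) + 15884) - 128*17 = ((461 - 534) + 15884) - 2176 = (-73 + 15884) - 2176 = 15811 - 2176 = 13635)
A = 7239 (A = -3*(17 + 27*(-90)) = -3*(17 - 2430) = -3*(-2413) = 7239)
√(q + A) = √(13635 + 7239) = √20874 = 7*√426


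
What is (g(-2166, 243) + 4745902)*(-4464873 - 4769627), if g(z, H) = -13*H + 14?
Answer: -43796989516500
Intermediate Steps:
g(z, H) = 14 - 13*H
(g(-2166, 243) + 4745902)*(-4464873 - 4769627) = ((14 - 13*243) + 4745902)*(-4464873 - 4769627) = ((14 - 3159) + 4745902)*(-9234500) = (-3145 + 4745902)*(-9234500) = 4742757*(-9234500) = -43796989516500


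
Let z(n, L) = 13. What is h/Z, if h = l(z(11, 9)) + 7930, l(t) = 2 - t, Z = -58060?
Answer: -7919/58060 ≈ -0.13639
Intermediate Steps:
h = 7919 (h = (2 - 1*13) + 7930 = (2 - 13) + 7930 = -11 + 7930 = 7919)
h/Z = 7919/(-58060) = 7919*(-1/58060) = -7919/58060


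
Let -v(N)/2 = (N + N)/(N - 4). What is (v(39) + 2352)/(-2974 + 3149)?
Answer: 82164/6125 ≈ 13.415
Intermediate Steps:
v(N) = -4*N/(-4 + N) (v(N) = -2*(N + N)/(N - 4) = -2*2*N/(-4 + N) = -4*N/(-4 + N))
(v(39) + 2352)/(-2974 + 3149) = (-4*39/(-4 + 39) + 2352)/(-2974 + 3149) = (-4*39/35 + 2352)/175 = (-4*39*1/35 + 2352)*(1/175) = (-156/35 + 2352)*(1/175) = (82164/35)*(1/175) = 82164/6125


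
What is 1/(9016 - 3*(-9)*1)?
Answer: 1/9043 ≈ 0.00011058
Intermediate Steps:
1/(9016 - 3*(-9)*1) = 1/(9016 + 27*1) = 1/(9016 + 27) = 1/9043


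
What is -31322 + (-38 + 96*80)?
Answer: -23680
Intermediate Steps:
-31322 + (-38 + 96*80) = -31322 + (-38 + 7680) = -31322 + 7642 = -23680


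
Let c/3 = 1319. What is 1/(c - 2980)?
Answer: 1/977 ≈ 0.0010235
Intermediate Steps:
c = 3957 (c = 3*1319 = 3957)
1/(c - 2980) = 1/(3957 - 2980) = 1/977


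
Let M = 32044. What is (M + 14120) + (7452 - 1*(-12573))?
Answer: 66189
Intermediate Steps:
(M + 14120) + (7452 - 1*(-12573)) = (32044 + 14120) + (7452 - 1*(-12573)) = 46164 + (7452 + 12573) = 46164 + 20025 = 66189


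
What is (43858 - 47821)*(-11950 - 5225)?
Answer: 68064525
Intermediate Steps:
(43858 - 47821)*(-11950 - 5225) = -3963*(-17175) = 68064525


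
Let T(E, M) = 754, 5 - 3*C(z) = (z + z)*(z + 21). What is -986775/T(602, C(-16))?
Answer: -986775/754 ≈ -1308.7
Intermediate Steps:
C(z) = 5/3 - 2*z*(21 + z)/3 (C(z) = 5/3 - (z + z)*(z + 21)/3 = 5/3 - 2*z*(21 + z)/3)
-986775/T(602, C(-16)) = -986775/754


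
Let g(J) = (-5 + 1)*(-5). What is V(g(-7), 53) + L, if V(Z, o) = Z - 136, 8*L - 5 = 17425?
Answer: 8251/4 ≈ 2062.8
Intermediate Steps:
g(J) = 20 (g(J) = -4*(-5) = 20)
L = 8715/4 (L = 5/8 + (1/8)*17425 = 5/8 + 17425/8 = 8715/4 ≈ 2178.8)
V(Z, o) = -136 + Z
V(g(-7), 53) + L = (-136 + 20) + 8715/4 = -116 + 8715/4 = 8251/4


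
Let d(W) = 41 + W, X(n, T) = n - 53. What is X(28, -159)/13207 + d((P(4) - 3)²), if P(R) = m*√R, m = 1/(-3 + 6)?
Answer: 5520301/118863 ≈ 46.443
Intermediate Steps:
X(n, T) = -53 + n
m = ⅓ (m = 1/3 = ⅓ ≈ 0.33333)
P(R) = √R/3
X(28, -159)/13207 + d((P(4) - 3)²) = (-53 + 28)/13207 + (41 + (√4/3 - 3)²) = -25*1/13207 + (41 + ((⅓)*2 - 3)²) = -25/13207 + (41 + (⅔ - 3)²) = -25/13207 + (41 + (-7/3)²) = -25/13207 + (41 + 49/9) = -25/13207 + 418/9 = 5520301/118863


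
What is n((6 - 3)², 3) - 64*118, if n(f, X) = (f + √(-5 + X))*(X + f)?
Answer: -7444 + 12*I*√2 ≈ -7444.0 + 16.971*I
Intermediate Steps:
n(f, X) = (X + f)*(f + √(-5 + X))
n((6 - 3)², 3) - 64*118 = (((6 - 3)²)² + 3*(6 - 3)² + 3*√(-5 + 3) + (6 - 3)²*√(-5 + 3)) - 64*118 = ((3²)² + 3*3² + 3*√(-2) + 3²*√(-2)) - 7552 = (9² + 3*9 + 3*(I*√2) + 9*(I*√2)) - 7552 = (81 + 27 + 3*I*√2 + 9*I*√2) - 7552 = (108 + 12*I*√2) - 7552 = -7444 + 12*I*√2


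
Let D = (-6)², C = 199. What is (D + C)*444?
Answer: 104340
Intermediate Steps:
D = 36
(D + C)*444 = (36 + 199)*444 = 235*444 = 104340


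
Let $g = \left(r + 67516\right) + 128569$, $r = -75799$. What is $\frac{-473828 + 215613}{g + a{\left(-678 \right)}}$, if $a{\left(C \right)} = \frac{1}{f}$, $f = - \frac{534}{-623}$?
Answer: $- \frac{1549290}{721723} \approx -2.1467$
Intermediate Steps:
$f = \frac{6}{7}$ ($f = \left(-534\right) \left(- \frac{1}{623}\right) = \frac{6}{7} \approx 0.85714$)
$g = 120286$ ($g = \left(-75799 + 67516\right) + 128569 = -8283 + 128569 = 120286$)
$a{\left(C \right)} = \frac{7}{6}$ ($a{\left(C \right)} = \frac{1}{\frac{6}{7}} = \frac{7}{6}$)
$\frac{-473828 + 215613}{g + a{\left(-678 \right)}} = \frac{-473828 + 215613}{120286 + \frac{7}{6}} = - \frac{258215}{\frac{721723}{6}} = \left(-258215\right) \frac{6}{721723} = - \frac{1549290}{721723}$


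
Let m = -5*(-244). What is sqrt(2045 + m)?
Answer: sqrt(3265) ≈ 57.140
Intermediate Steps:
m = 1220
sqrt(2045 + m) = sqrt(2045 + 1220) = sqrt(3265)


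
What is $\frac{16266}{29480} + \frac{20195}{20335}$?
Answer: $\frac{13230253}{8563940} \approx 1.5449$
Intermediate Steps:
$\frac{16266}{29480} + \frac{20195}{20335} = 16266 \cdot \frac{1}{29480} + 20195 \cdot \frac{1}{20335} = \frac{8133}{14740} + \frac{577}{581} = \frac{13230253}{8563940}$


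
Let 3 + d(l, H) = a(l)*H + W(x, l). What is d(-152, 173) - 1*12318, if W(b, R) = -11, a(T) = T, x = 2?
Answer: -38628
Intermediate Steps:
d(l, H) = -14 + H*l (d(l, H) = -3 + (l*H - 11) = -3 + (H*l - 11) = -3 + (-11 + H*l) = -14 + H*l)
d(-152, 173) - 1*12318 = (-14 + 173*(-152)) - 1*12318 = (-14 - 26296) - 12318 = -26310 - 12318 = -38628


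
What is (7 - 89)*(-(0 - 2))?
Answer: -164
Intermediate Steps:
(7 - 89)*(-(0 - 2)) = -(-82)*(-2) = -82*2 = -164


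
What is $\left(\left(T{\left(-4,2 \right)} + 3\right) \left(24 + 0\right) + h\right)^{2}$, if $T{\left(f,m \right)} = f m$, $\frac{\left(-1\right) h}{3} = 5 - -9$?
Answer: $26244$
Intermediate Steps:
$h = -42$ ($h = - 3 \left(5 - -9\right) = - 3 \left(5 + 9\right) = \left(-3\right) 14 = -42$)
$\left(\left(T{\left(-4,2 \right)} + 3\right) \left(24 + 0\right) + h\right)^{2} = \left(\left(\left(-4\right) 2 + 3\right) \left(24 + 0\right) - 42\right)^{2} = \left(\left(-8 + 3\right) 24 - 42\right)^{2} = \left(\left(-5\right) 24 - 42\right)^{2} = \left(-120 - 42\right)^{2} = \left(-162\right)^{2} = 26244$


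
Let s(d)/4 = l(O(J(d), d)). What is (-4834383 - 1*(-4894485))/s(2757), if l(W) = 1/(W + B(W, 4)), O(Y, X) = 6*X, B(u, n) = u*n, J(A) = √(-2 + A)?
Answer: 1242759105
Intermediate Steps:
B(u, n) = n*u
l(W) = 1/(5*W) (l(W) = 1/(W + 4*W) = 1/(5*W))
s(d) = 2/(15*d) (s(d) = 4*(1/(5*((6*d)))) = 4*((1/(6*d))/5) = 4*(1/(30*d)) = 2/(15*d))
(-4834383 - 1*(-4894485))/s(2757) = (-4834383 - 1*(-4894485))/(((2/15)/2757)) = (-4834383 + 4894485)/(((2/15)*(1/2757))) = 60102/(2/41355) = 60102*(41355/2) = 1242759105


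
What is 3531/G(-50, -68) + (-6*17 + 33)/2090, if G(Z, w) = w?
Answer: -3692241/71060 ≈ -51.959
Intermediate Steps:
3531/G(-50, -68) + (-6*17 + 33)/2090 = 3531/(-68) + (-6*17 + 33)/2090 = 3531*(-1/68) + (-102 + 33)*(1/2090) = -3531/68 - 69*1/2090 = -3531/68 - 69/2090 = -3692241/71060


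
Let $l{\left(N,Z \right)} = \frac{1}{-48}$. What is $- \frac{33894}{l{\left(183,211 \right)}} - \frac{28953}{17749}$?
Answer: $\frac{28876032135}{17749} \approx 1.6269 \cdot 10^{6}$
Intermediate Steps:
$l{\left(N,Z \right)} = - \frac{1}{48}$
$- \frac{33894}{l{\left(183,211 \right)}} - \frac{28953}{17749} = - \frac{33894}{- \frac{1}{48}} - \frac{28953}{17749} = \left(-33894\right) \left(-48\right) - \frac{28953}{17749} = 1626912 - \frac{28953}{17749} = \frac{28876032135}{17749}$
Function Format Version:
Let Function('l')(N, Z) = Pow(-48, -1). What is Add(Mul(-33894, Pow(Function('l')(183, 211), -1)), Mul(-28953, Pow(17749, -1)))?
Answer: Rational(28876032135, 17749) ≈ 1.6269e+6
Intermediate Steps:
Function('l')(N, Z) = Rational(-1, 48)
Add(Mul(-33894, Pow(Function('l')(183, 211), -1)), Mul(-28953, Pow(17749, -1))) = Add(Mul(-33894, Pow(Rational(-1, 48), -1)), Mul(-28953, Pow(17749, -1))) = Add(Mul(-33894, -48), Mul(-28953, Rational(1, 17749))) = Add(1626912, Rational(-28953, 17749)) = Rational(28876032135, 17749)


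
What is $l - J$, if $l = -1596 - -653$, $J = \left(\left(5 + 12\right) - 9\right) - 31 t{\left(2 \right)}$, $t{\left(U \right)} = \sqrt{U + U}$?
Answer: $-889$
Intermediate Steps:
$t{\left(U \right)} = \sqrt{2} \sqrt{U}$ ($t{\left(U \right)} = \sqrt{2 U} = \sqrt{2} \sqrt{U}$)
$J = -54$ ($J = \left(\left(5 + 12\right) - 9\right) - 31 \sqrt{2} \sqrt{2} = \left(17 - 9\right) - 62 = 8 - 62 = -54$)
$l = -943$ ($l = -1596 + 653 = -943$)
$l - J = -943 - -54 = -943 + 54 = -889$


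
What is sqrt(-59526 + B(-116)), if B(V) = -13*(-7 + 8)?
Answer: I*sqrt(59539) ≈ 244.01*I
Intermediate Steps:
B(V) = -13 (B(V) = -13*1 = -13)
sqrt(-59526 + B(-116)) = sqrt(-59526 - 13) = sqrt(-59539) = I*sqrt(59539)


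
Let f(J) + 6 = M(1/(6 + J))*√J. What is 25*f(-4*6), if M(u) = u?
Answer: -150 - 25*I*√6/9 ≈ -150.0 - 6.8041*I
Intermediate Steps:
f(J) = -6 + √J/(6 + J)
25*f(-4*6) = 25*((-36 + √(-4*6) - (-24)*6)/(6 - 4*6)) = 25*((-36 + √(-24) - 6*(-24))/(6 - 24)) = 25*((-36 + 2*I*√6 + 144)/(-18)) = 25*(-(108 + 2*I*√6)/18) = 25*(-6 - I*√6/9) = -150 - 25*I*√6/9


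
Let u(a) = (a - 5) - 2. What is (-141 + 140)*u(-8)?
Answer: 15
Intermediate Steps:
u(a) = -7 + a (u(a) = (-5 + a) - 2 = -7 + a)
(-141 + 140)*u(-8) = (-141 + 140)*(-7 - 8) = -1*(-15) = 15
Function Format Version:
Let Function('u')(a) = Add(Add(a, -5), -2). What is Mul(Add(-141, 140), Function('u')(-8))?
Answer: 15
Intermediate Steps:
Function('u')(a) = Add(-7, a) (Function('u')(a) = Add(Add(-5, a), -2) = Add(-7, a))
Mul(Add(-141, 140), Function('u')(-8)) = Mul(Add(-141, 140), Add(-7, -8)) = Mul(-1, -15) = 15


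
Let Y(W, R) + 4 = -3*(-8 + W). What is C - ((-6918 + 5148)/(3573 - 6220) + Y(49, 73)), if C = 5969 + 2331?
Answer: 22304499/2647 ≈ 8426.3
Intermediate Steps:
C = 8300
Y(W, R) = 20 - 3*W (Y(W, R) = -4 - 3*(-8 + W) = -4 + (24 - 3*W) = 20 - 3*W)
C - ((-6918 + 5148)/(3573 - 6220) + Y(49, 73)) = 8300 - ((-6918 + 5148)/(3573 - 6220) + (20 - 3*49)) = 8300 - (-1770/(-2647) + (20 - 147)) = 8300 - (-1770*(-1/2647) - 127) = 8300 - (1770/2647 - 127) = 8300 - 1*(-334399/2647) = 8300 + 334399/2647 = 22304499/2647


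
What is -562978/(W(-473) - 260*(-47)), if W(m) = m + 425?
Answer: -281489/6086 ≈ -46.252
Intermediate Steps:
W(m) = 425 + m
-562978/(W(-473) - 260*(-47)) = -562978/((425 - 473) - 260*(-47)) = -562978/(-48 + 12220) = -562978/12172 = -562978*1/12172 = -281489/6086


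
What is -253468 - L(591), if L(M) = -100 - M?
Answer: -252777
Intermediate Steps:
-253468 - L(591) = -253468 - (-100 - 1*591) = -253468 - (-100 - 591) = -253468 - 1*(-691) = -253468 + 691 = -252777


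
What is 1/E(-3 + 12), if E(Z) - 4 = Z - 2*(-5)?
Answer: 1/23 ≈ 0.043478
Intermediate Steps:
E(Z) = 14 + Z (E(Z) = 4 + (Z - 2*(-5)) = 4 + (Z + 10) = 4 + (10 + Z) = 14 + Z)
1/E(-3 + 12) = 1/(14 + (-3 + 12)) = 1/(14 + 9) = 1/23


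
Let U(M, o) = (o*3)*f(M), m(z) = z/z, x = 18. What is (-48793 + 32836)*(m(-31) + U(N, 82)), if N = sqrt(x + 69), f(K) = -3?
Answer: 11760309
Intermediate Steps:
m(z) = 1
N = sqrt(87) (N = sqrt(18 + 69) = sqrt(87) ≈ 9.3274)
U(M, o) = -9*o (U(M, o) = (o*3)*(-3) = (3*o)*(-3) = -9*o)
(-48793 + 32836)*(m(-31) + U(N, 82)) = (-48793 + 32836)*(1 - 9*82) = -15957*(1 - 738) = -15957*(-737) = 11760309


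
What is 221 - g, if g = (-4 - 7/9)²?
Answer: 16052/81 ≈ 198.17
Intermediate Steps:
g = 1849/81 (g = (-4 - 7*⅑)² = (-4 - 7/9)² = (-43/9)² = 1849/81 ≈ 22.827)
221 - g = 221 - 1*1849/81 = 221 - 1849/81 = 16052/81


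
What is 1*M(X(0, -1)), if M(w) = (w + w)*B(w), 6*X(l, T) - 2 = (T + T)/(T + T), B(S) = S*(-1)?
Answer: -½ ≈ -0.50000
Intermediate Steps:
B(S) = -S
X(l, T) = ½ (X(l, T) = ⅓ + ((T + T)/(T + T))/6 = ⅓ + ((2*T)/((2*T)))/6 = ⅓ + ((2*T)*(1/(2*T)))/6 = ⅓ + (⅙)*1 = ⅓ + ⅙ = ½)
M(w) = -2*w² (M(w) = (w + w)*(-w) = (2*w)*(-w) = -2*w²)
1*M(X(0, -1)) = 1*(-2*(½)²) = 1*(-2*¼) = 1*(-½) = -½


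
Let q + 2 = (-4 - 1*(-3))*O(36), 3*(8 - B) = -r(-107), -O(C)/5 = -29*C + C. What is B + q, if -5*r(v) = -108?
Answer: -25134/5 ≈ -5026.8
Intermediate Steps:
O(C) = 140*C (O(C) = -5*(-29*C + C) = -(-140)*C = 140*C)
r(v) = 108/5 (r(v) = -⅕*(-108) = 108/5)
B = 76/5 (B = 8 - (-1)*108/(3*5) = 8 - ⅓*(-108/5) = 8 + 36/5 = 76/5 ≈ 15.200)
q = -5042 (q = -2 + (-4 - 1*(-3))*(140*36) = -2 + (-4 + 3)*5040 = -2 - 1*5040 = -2 - 5040 = -5042)
B + q = 76/5 - 5042 = -25134/5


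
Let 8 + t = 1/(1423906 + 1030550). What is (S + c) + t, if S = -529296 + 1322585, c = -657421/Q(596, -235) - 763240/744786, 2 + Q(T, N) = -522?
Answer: 31711706457920731331/39912304183416 ≈ 7.9454e+5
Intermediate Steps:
Q(T, N) = -524 (Q(T, N) = -2 - 522 = -524)
c = 244619009573/195133932 (c = -657421/(-524) - 763240/744786 = -657421*(-1/524) - 763240*1/744786 = 657421/524 - 381620/372393 = 244619009573/195133932 ≈ 1253.6)
S = 793289
t = -19635647/2454456 (t = -8 + 1/(1423906 + 1030550) = -8 + 1/2454456 = -19635647/2454456 ≈ -8.0000)
(S + c) + t = (793289 + 244619009573/195133932) - 19635647/2454456 = 155042220791921/195133932 - 19635647/2454456 = 31711706457920731331/39912304183416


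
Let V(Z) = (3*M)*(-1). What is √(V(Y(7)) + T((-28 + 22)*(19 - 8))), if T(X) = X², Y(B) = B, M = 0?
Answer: 66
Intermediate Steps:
V(Z) = 0 (V(Z) = (3*0)*(-1) = 0*(-1) = 0)
√(V(Y(7)) + T((-28 + 22)*(19 - 8))) = √(0 + ((-28 + 22)*(19 - 8))²) = √(0 + (-6*11)²) = √(0 + (-66)²) = √(0 + 4356) = √4356 = 66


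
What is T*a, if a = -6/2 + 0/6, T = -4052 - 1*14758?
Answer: 56430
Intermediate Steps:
T = -18810 (T = -4052 - 14758 = -18810)
a = -3 (a = -6*1/2 + 0*(1/6) = -3 + 0 = -3)
T*a = -18810*(-3) = 56430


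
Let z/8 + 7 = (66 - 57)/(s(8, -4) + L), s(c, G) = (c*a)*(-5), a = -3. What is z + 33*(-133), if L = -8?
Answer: -62221/14 ≈ -4444.4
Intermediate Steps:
s(c, G) = 15*c (s(c, G) = (c*(-3))*(-5) = -3*c*(-5) = 15*c)
z = -775/14 (z = -56 + 8*((66 - 57)/(15*8 - 8)) = -56 + 8*(9/(120 - 8)) = -56 + 8*(9/112) = -56 + 9/14 = -775/14 ≈ -55.357)
z + 33*(-133) = -775/14 + 33*(-133) = -775/14 - 4389 = -62221/14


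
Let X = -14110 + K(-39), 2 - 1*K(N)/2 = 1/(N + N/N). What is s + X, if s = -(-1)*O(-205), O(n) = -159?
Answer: -271034/19 ≈ -14265.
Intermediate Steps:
K(N) = 4 - 2/(1 + N) (K(N) = 4 - 2/(N + N/N) = 4 - 2/(N + 1) = 4 - 2/(1 + N))
s = -159 (s = -(-1)*(-159) = -1*159 = -159)
X = -268013/19 (X = -14110 + 2*(1 + 2*(-39))/(1 - 39) = -14110 + 2*(1 - 78)/(-38) = -14110 + 2*(-1/38)*(-77) = -14110 + 77/19 = -268013/19 ≈ -14106.)
s + X = -159 - 268013/19 = -271034/19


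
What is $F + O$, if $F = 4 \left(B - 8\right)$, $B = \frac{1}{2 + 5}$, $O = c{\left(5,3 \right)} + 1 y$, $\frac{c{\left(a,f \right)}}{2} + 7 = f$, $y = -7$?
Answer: $- \frac{325}{7} \approx -46.429$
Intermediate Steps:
$c{\left(a,f \right)} = -14 + 2 f$
$O = -15$ ($O = \left(-14 + 2 \cdot 3\right) + 1 \left(-7\right) = \left(-14 + 6\right) - 7 = -8 - 7 = -15$)
$B = \frac{1}{7} \approx 0.14286$
$F = - \frac{220}{7}$ ($F = 4 \left(\frac{1}{7} - 8\right) = 4 \left(- \frac{55}{7}\right) = - \frac{220}{7} \approx -31.429$)
$F + O = - \frac{220}{7} - 15 = - \frac{325}{7}$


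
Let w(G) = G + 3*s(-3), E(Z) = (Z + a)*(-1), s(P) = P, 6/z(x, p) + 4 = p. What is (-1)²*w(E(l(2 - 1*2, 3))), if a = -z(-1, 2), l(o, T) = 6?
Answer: -18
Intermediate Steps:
z(x, p) = 6/(-4 + p)
a = 3 (a = -6/(-4 + 2) = -6/(-2) = -6*(-1)/2 = -1*(-3) = 3)
E(Z) = -3 - Z (E(Z) = (Z + 3)*(-1) = (3 + Z)*(-1) = -3 - Z)
w(G) = -9 + G (w(G) = G + 3*(-3) = G - 9 = -9 + G)
(-1)²*w(E(l(2 - 1*2, 3))) = (-1)²*(-9 + (-3 - 1*6)) = 1*(-9 + (-3 - 6)) = 1*(-9 - 9) = 1*(-18) = -18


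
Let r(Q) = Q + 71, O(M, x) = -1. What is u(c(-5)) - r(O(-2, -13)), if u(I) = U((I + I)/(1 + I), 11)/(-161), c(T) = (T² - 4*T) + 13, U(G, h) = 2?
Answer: -11272/161 ≈ -70.012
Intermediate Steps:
r(Q) = 71 + Q
c(T) = 13 + T² - 4*T
u(I) = -2/161 (u(I) = 2/(-161) = 2*(-1/161) = -2/161)
u(c(-5)) - r(O(-2, -13)) = -2/161 - (71 - 1) = -2/161 - 1*70 = -2/161 - 70 = -11272/161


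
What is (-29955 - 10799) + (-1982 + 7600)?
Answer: -35136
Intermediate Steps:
(-29955 - 10799) + (-1982 + 7600) = -40754 + 5618 = -35136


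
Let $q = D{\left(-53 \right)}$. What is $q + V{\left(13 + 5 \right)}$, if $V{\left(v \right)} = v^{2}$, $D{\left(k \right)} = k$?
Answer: $271$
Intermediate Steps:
$q = -53$
$q + V{\left(13 + 5 \right)} = -53 + \left(13 + 5\right)^{2} = -53 + 18^{2} = -53 + 324 = 271$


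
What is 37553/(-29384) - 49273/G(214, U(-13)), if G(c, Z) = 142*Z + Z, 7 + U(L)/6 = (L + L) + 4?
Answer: 256722043/365566344 ≈ 0.70226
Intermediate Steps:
U(L) = -18 + 12*L (U(L) = -42 + 6*((L + L) + 4) = -42 + 6*(2*L + 4) = -42 + 6*(4 + 2*L) = -42 + (24 + 12*L) = -18 + 12*L)
G(c, Z) = 143*Z
37553/(-29384) - 49273/G(214, U(-13)) = 37553/(-29384) - 49273*1/(143*(-18 + 12*(-13))) = 37553*(-1/29384) - 49273*1/(143*(-18 - 156)) = -37553/29384 - 49273/(143*(-174)) = -37553/29384 - 49273/(-24882) = -37553/29384 - 49273*(-1/24882) = -37553/29384 + 49273/24882 = 256722043/365566344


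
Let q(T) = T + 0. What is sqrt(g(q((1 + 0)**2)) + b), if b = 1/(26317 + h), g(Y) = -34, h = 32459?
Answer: I*sqrt(29364239802)/29388 ≈ 5.8309*I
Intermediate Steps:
q(T) = T
b = 1/58776 (b = 1/(26317 + 32459) = 1/58776 ≈ 1.7014e-5)
sqrt(g(q((1 + 0)**2)) + b) = sqrt(-34 + 1/58776) = sqrt(-1998383/58776) = I*sqrt(29364239802)/29388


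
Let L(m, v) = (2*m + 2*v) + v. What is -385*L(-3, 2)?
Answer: 0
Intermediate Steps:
L(m, v) = 2*m + 3*v
-385*L(-3, 2) = -385*(2*(-3) + 3*2) = -385*(-6 + 6) = -385*0 = 0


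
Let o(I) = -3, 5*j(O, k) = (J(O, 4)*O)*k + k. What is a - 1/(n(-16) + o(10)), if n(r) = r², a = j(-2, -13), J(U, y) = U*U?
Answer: 23018/1265 ≈ 18.196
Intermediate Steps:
J(U, y) = U²
j(O, k) = k/5 + k*O³/5 (j(O, k) = ((O²*O)*k + k)/5 = (O³*k + k)/5 = (k*O³ + k)/5 = (k + k*O³)/5 = k/5 + k*O³/5)
a = 91/5 (a = (⅕)*(-13)*(1 + (-2)³) = (⅕)*(-13)*(1 - 8) = (⅕)*(-13)*(-7) = 91/5 ≈ 18.200)
a - 1/(n(-16) + o(10)) = 91/5 - 1/((-16)² - 3) = 91/5 - 1/(256 - 3) = 91/5 - 1/253 = 23018/1265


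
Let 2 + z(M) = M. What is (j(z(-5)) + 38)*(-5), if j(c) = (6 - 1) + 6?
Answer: -245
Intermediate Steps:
z(M) = -2 + M
j(c) = 11 (j(c) = 5 + 6 = 11)
(j(z(-5)) + 38)*(-5) = (11 + 38)*(-5) = 49*(-5) = -245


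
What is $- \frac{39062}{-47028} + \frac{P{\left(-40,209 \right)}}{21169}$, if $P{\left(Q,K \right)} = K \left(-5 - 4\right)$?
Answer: $\frac{369221905}{497767866} \approx 0.74176$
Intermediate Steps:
$P{\left(Q,K \right)} = - 9 K$ ($P{\left(Q,K \right)} = K \left(-9\right) = - 9 K$)
$- \frac{39062}{-47028} + \frac{P{\left(-40,209 \right)}}{21169} = - \frac{39062}{-47028} + \frac{\left(-9\right) 209}{21169} = \left(-39062\right) \left(- \frac{1}{47028}\right) - \frac{1881}{21169} = \frac{19531}{23514} - \frac{1881}{21169} = \frac{369221905}{497767866}$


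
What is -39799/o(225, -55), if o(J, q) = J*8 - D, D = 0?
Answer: -39799/1800 ≈ -22.111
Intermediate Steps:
o(J, q) = 8*J (o(J, q) = J*8 - 1*0 = 8*J + 0 = 8*J)
-39799/o(225, -55) = -39799/(8*225) = -39799/1800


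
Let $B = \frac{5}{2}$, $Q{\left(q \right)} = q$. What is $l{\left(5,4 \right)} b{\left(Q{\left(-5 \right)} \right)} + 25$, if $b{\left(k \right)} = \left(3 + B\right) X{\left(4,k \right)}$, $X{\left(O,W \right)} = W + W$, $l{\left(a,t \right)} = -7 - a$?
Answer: $685$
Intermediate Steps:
$B = \frac{5}{2}$ ($B = 5 \cdot \frac{1}{2} = \frac{5}{2} \approx 2.5$)
$X{\left(O,W \right)} = 2 W$
$b{\left(k \right)} = 11 k$ ($b{\left(k \right)} = \left(3 + \frac{5}{2}\right) 2 k = \frac{11 \cdot 2 k}{2} = 11 k$)
$l{\left(5,4 \right)} b{\left(Q{\left(-5 \right)} \right)} + 25 = \left(-7 - 5\right) 11 \left(-5\right) + 25 = \left(-7 - 5\right) \left(-55\right) + 25 = \left(-12\right) \left(-55\right) + 25 = 660 + 25 = 685$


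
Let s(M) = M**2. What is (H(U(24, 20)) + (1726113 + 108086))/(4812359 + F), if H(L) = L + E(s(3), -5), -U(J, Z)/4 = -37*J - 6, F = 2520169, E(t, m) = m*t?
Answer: 918865/3666264 ≈ 0.25063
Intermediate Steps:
U(J, Z) = 24 + 148*J (U(J, Z) = -4*(-37*J - 6) = -4*(-6 - 37*J) = 24 + 148*J)
H(L) = -45 + L (H(L) = L - 5*3**2 = L - 5*9 = L - 45 = -45 + L)
(H(U(24, 20)) + (1726113 + 108086))/(4812359 + F) = ((-45 + (24 + 148*24)) + (1726113 + 108086))/(4812359 + 2520169) = ((-45 + (24 + 3552)) + 1834199)/7332528 = ((-45 + 3576) + 1834199)*(1/7332528) = (3531 + 1834199)*(1/7332528) = 1837730*(1/7332528) = 918865/3666264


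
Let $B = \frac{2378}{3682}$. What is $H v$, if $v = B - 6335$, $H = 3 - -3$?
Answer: $- \frac{69969276}{1841} \approx -38006.0$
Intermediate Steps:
$B = \frac{1189}{1841}$ ($B = 2378 \cdot \frac{1}{3682} = \frac{1189}{1841} \approx 0.64584$)
$H = 6$ ($H = 3 + 3 = 6$)
$v = - \frac{11661546}{1841}$ ($v = \frac{1189}{1841} - 6335 = - \frac{11661546}{1841} \approx -6334.4$)
$H v = 6 \left(- \frac{11661546}{1841}\right) = - \frac{69969276}{1841}$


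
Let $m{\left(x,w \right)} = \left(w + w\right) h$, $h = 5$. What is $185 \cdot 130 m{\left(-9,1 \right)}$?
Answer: $240500$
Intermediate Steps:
$m{\left(x,w \right)} = 10 w$ ($m{\left(x,w \right)} = \left(w + w\right) 5 = 2 w 5 = 10 w$)
$185 \cdot 130 m{\left(-9,1 \right)} = 185 \cdot 130 \cdot 10 \cdot 1 = 24050 \cdot 10 = 240500$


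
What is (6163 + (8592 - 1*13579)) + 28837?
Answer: 30013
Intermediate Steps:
(6163 + (8592 - 1*13579)) + 28837 = (6163 + (8592 - 13579)) + 28837 = (6163 - 4987) + 28837 = 1176 + 28837 = 30013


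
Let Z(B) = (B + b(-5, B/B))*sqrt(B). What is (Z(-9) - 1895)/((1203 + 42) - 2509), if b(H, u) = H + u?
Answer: 1895/1264 + 39*I/1264 ≈ 1.4992 + 0.030854*I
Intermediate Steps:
Z(B) = sqrt(B)*(-4 + B) (Z(B) = (B + (-5 + B/B))*sqrt(B) = (B + (-5 + 1))*sqrt(B) = (B - 4)*sqrt(B) = (-4 + B)*sqrt(B) = sqrt(B)*(-4 + B))
(Z(-9) - 1895)/((1203 + 42) - 2509) = (sqrt(-9)*(-4 - 9) - 1895)/((1203 + 42) - 2509) = ((3*I)*(-13) - 1895)/(1245 - 2509) = (-39*I - 1895)/(-1264) = (-1895 - 39*I)*(-1/1264) = 1895/1264 + 39*I/1264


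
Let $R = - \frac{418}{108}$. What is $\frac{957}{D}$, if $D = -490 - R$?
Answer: $- \frac{51678}{26251} \approx -1.9686$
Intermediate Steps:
$R = - \frac{209}{54}$ ($R = \left(-418\right) \frac{1}{108} = - \frac{209}{54} \approx -3.8704$)
$D = - \frac{26251}{54}$ ($D = -490 - - \frac{209}{54} = -490 + \frac{209}{54} = - \frac{26251}{54} \approx -486.13$)
$\frac{957}{D} = \frac{957}{- \frac{26251}{54}} = 957 \left(- \frac{54}{26251}\right) = - \frac{51678}{26251}$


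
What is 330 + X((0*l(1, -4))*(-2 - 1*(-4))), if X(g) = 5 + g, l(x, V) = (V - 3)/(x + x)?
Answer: 335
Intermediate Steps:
l(x, V) = (-3 + V)/(2*x) (l(x, V) = (-3 + V)/((2*x)) = (-3 + V)*(1/(2*x)) = (-3 + V)/(2*x))
330 + X((0*l(1, -4))*(-2 - 1*(-4))) = 330 + (5 + (0*((½)*(-3 - 4)/1))*(-2 - 1*(-4))) = 330 + (5 + (0*((½)*1*(-7)))*(-2 + 4)) = 330 + (5 + (0*(-7/2))*2) = 330 + (5 + 0*2) = 330 + (5 + 0) = 330 + 5 = 335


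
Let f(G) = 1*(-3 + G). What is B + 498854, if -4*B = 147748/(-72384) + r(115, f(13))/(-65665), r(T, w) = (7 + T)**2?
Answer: 2371103327526409/4753095360 ≈ 4.9885e+5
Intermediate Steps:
f(G) = -3 + G
B = 2694808969/4753095360 (B = -(147748/(-72384) + (7 + 115)**2/(-65665))/4 = -(147748*(-1/72384) + 122**2*(-1/65665))/4 = -(-36937/18096 + 14884*(-1/65665))/4 = -(-36937/18096 - 14884/65665)/4 = -1/4*(-2694808969/1188273840) = 2694808969/4753095360 ≈ 0.56696)
B + 498854 = 2694808969/4753095360 + 498854 = 2371103327526409/4753095360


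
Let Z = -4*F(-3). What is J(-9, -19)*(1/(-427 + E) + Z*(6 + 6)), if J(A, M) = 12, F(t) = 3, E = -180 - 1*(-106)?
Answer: -288580/167 ≈ -1728.0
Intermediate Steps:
E = -74 (E = -180 + 106 = -74)
Z = -12 (Z = -4*3 = -12)
J(-9, -19)*(1/(-427 + E) + Z*(6 + 6)) = 12*(1/(-427 - 74) - 12*(6 + 6)) = 12*(1/(-501) - 12*12) = 12*(-1/501 - 144) = 12*(-72145/501) = -288580/167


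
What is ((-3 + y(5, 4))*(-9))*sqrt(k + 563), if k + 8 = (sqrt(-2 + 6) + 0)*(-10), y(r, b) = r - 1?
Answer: -9*sqrt(535) ≈ -208.17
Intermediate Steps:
y(r, b) = -1 + r
k = -28 (k = -8 + (sqrt(-2 + 6) + 0)*(-10) = -8 + (sqrt(4) + 0)*(-10) = -8 + (2 + 0)*(-10) = -8 + 2*(-10) = -8 - 20 = -28)
((-3 + y(5, 4))*(-9))*sqrt(k + 563) = ((-3 + (-1 + 5))*(-9))*sqrt(-28 + 563) = ((-3 + 4)*(-9))*sqrt(535) = (1*(-9))*sqrt(535) = -9*sqrt(535)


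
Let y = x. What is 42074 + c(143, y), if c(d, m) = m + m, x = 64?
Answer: 42202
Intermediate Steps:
y = 64
c(d, m) = 2*m
42074 + c(143, y) = 42074 + 2*64 = 42074 + 128 = 42202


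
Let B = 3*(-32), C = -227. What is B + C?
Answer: -323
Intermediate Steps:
B = -96
B + C = -96 - 227 = -323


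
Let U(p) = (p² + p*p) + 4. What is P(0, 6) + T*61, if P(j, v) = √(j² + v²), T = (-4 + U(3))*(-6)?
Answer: -6582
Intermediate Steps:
U(p) = 4 + 2*p² (U(p) = (p² + p²) + 4 = 2*p² + 4 = 4 + 2*p²)
T = -108 (T = (-4 + (4 + 2*3²))*(-6) = (-4 + (4 + 2*9))*(-6) = (-4 + (4 + 18))*(-6) = (-4 + 22)*(-6) = 18*(-6) = -108)
P(0, 6) + T*61 = √(0² + 6²) - 108*61 = √(0 + 36) - 6588 = √36 - 6588 = 6 - 6588 = -6582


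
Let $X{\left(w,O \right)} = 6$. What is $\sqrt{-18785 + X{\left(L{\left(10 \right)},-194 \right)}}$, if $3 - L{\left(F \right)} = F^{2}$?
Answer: $i \sqrt{18779} \approx 137.04 i$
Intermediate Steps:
$L{\left(F \right)} = 3 - F^{2}$
$\sqrt{-18785 + X{\left(L{\left(10 \right)},-194 \right)}} = \sqrt{-18785 + 6} = \sqrt{-18779} = i \sqrt{18779}$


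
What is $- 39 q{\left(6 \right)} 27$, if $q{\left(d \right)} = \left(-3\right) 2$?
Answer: $6318$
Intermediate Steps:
$q{\left(d \right)} = -6$
$- 39 q{\left(6 \right)} 27 = \left(-39\right) \left(-6\right) 27 = 234 \cdot 27 = 6318$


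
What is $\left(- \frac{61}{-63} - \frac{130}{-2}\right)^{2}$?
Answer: $\frac{17272336}{3969} \approx 4351.8$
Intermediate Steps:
$\left(- \frac{61}{-63} - \frac{130}{-2}\right)^{2} = \left(\left(-61\right) \left(- \frac{1}{63}\right) - -65\right)^{2} = \left(\frac{61}{63} + 65\right)^{2} = \left(\frac{4156}{63}\right)^{2} = \frac{17272336}{3969}$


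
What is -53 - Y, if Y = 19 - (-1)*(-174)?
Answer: 102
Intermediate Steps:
Y = -155 (Y = 19 - 1*174 = 19 - 174 = -155)
-53 - Y = -53 - 1*(-155) = -53 + 155 = 102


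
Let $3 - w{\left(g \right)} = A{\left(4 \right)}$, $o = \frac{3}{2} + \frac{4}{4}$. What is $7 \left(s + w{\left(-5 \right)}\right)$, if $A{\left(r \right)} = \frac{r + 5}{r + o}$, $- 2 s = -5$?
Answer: $\frac{749}{26} \approx 28.808$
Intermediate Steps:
$o = \frac{5}{2}$ ($o = 3 \cdot \frac{1}{2} + 4 \cdot \frac{1}{4} = \frac{3}{2} + 1 = \frac{5}{2} \approx 2.5$)
$s = \frac{5}{2}$ ($s = \left(- \frac{1}{2}\right) \left(-5\right) = \frac{5}{2} \approx 2.5$)
$A{\left(r \right)} = \frac{5 + r}{\frac{5}{2} + r}$ ($A{\left(r \right)} = \frac{r + 5}{r + \frac{5}{2}} = \frac{5 + r}{\frac{5}{2} + r}$)
$w{\left(g \right)} = \frac{21}{13}$ ($w{\left(g \right)} = 3 - \frac{2 \left(5 + 4\right)}{5 + 2 \cdot 4} = 3 - 2 \frac{1}{5 + 8} \cdot 9 = 3 - 2 \cdot \frac{1}{13} \cdot 9 = 3 - \frac{18}{13} = \frac{21}{13}$)
$7 \left(s + w{\left(-5 \right)}\right) = 7 \left(\frac{5}{2} + \frac{21}{13}\right) = 7 \cdot \frac{107}{26} = \frac{749}{26}$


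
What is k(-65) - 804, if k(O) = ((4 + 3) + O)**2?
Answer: 2560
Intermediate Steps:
k(O) = (7 + O)**2
k(-65) - 804 = (7 - 65)**2 - 804 = (-58)**2 - 804 = 3364 - 804 = 2560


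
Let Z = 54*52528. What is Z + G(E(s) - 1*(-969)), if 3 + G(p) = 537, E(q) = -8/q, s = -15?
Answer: 2837046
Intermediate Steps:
Z = 2836512
G(p) = 534 (G(p) = -3 + 537 = 534)
Z + G(E(s) - 1*(-969)) = 2836512 + 534 = 2837046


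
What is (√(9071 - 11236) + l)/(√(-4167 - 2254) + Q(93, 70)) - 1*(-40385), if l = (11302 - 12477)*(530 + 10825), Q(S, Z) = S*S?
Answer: (√2165 - 335947740*I + 40385*√6421)/(√6421 - 8649*I) ≈ 38843.0 + 14.296*I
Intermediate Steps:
Q(S, Z) = S²
l = -13342125 (l = -1175*11355 = -13342125)
(√(9071 - 11236) + l)/(√(-4167 - 2254) + Q(93, 70)) - 1*(-40385) = (√(9071 - 11236) - 13342125)/(√(-4167 - 2254) + 93²) - 1*(-40385) = (√(-2165) - 13342125)/(√(-6421) + 8649) + 40385 = (I*√2165 - 13342125)/(I*√6421 + 8649) + 40385 = (-13342125 + I*√2165)/(8649 + I*√6421) + 40385 = 40385 + (-13342125 + I*√2165)/(8649 + I*√6421)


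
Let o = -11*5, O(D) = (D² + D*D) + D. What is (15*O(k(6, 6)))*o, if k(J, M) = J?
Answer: -64350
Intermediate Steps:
O(D) = D + 2*D² (O(D) = (D² + D²) + D = 2*D² + D = D + 2*D²)
o = -55
(15*O(k(6, 6)))*o = (15*(6*(1 + 2*6)))*(-55) = (15*(6*(1 + 12)))*(-55) = (15*(6*13))*(-55) = (15*78)*(-55) = 1170*(-55) = -64350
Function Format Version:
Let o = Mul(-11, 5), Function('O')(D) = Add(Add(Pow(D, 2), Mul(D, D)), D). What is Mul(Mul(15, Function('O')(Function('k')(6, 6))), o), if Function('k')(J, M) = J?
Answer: -64350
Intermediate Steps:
Function('O')(D) = Add(D, Mul(2, Pow(D, 2))) (Function('O')(D) = Add(Add(Pow(D, 2), Pow(D, 2)), D) = Add(Mul(2, Pow(D, 2)), D) = Add(D, Mul(2, Pow(D, 2))))
o = -55
Mul(Mul(15, Function('O')(Function('k')(6, 6))), o) = Mul(Mul(15, Mul(6, Add(1, Mul(2, 6)))), -55) = Mul(Mul(15, Mul(6, Add(1, 12))), -55) = Mul(Mul(15, Mul(6, 13)), -55) = Mul(Mul(15, 78), -55) = Mul(1170, -55) = -64350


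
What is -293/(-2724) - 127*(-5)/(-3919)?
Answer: -581473/10675356 ≈ -0.054469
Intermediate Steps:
-293/(-2724) - 127*(-5)/(-3919) = -293*(-1/2724) + 635*(-1/3919) = 293/2724 - 635/3919 = -581473/10675356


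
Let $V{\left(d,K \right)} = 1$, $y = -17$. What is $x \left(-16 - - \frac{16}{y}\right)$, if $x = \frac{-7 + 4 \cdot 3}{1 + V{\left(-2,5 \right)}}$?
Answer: $- \frac{720}{17} \approx -42.353$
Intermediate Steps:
$x = \frac{5}{2}$ ($x = \frac{-7 + 4 \cdot 3}{1 + 1} = \frac{-7 + 12}{2} = 5 \cdot \frac{1}{2} = \frac{5}{2} \approx 2.5$)
$x \left(-16 - - \frac{16}{y}\right) = \frac{5 \left(-16 - - \frac{16}{-17}\right)}{2} = \frac{5 \left(-16 - \left(-16\right) \left(- \frac{1}{17}\right)\right)}{2} = \frac{5 \left(-16 - \frac{16}{17}\right)}{2} = \frac{5}{2} \left(- \frac{288}{17}\right) = - \frac{720}{17}$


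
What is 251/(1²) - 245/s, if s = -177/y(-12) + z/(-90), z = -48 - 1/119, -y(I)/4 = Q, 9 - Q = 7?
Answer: 233146637/970687 ≈ 240.19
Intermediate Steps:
Q = 2 (Q = 9 - 1*7 = 9 - 7 = 2)
y(I) = -8 (y(I) = -4*2 = -8)
z = -5713/119 (z = -48 - 1*1/119 = -48 - 1/119 = -5713/119 ≈ -48.008)
s = 970687/42840 (s = -177/(-8) - 5713/119/(-90) = -177*(-⅛) - 5713/119*(-1/90) = 177/8 + 5713/10710 = 970687/42840 ≈ 22.658)
251/(1²) - 245/s = 251/(1²) - 245/970687/42840 = 251/1 - 245*42840/970687 = 251*1 - 10495800/970687 = 251 - 10495800/970687 = 233146637/970687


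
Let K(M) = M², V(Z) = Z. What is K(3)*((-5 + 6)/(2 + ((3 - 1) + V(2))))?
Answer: 3/2 ≈ 1.5000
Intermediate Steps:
K(3)*((-5 + 6)/(2 + ((3 - 1) + V(2)))) = 3²*((-5 + 6)/(2 + ((3 - 1) + 2))) = 9*(1/(2 + (2 + 2))) = 9*(1/(2 + 4)) = 9*(1/6) = 9*(1*(⅙)) = 9*(⅙) = 3/2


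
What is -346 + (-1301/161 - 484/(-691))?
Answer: -39313913/111251 ≈ -353.38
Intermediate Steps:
-346 + (-1301/161 - 484/(-691)) = -346 + (-1301*1/161 - 484*(-1/691)) = -346 + (-1301/161 + 484/691) = -346 - 821067/111251 = -39313913/111251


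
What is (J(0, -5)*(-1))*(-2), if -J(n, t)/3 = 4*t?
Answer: 120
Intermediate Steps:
J(n, t) = -12*t
(J(0, -5)*(-1))*(-2) = (-12*(-5)*(-1))*(-2) = (60*(-1))*(-2) = -60*(-2) = 120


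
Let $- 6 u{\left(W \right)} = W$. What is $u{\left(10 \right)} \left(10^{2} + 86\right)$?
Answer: $-310$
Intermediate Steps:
$u{\left(W \right)} = - \frac{W}{6}$
$u{\left(10 \right)} \left(10^{2} + 86\right) = \left(- \frac{1}{6}\right) 10 \left(10^{2} + 86\right) = - \frac{5 \left(100 + 86\right)}{3} = \left(- \frac{5}{3}\right) 186 = -310$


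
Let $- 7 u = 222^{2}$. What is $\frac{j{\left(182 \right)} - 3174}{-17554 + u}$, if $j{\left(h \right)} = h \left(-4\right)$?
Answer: $\frac{13657}{86081} \approx 0.15865$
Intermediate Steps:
$u = - \frac{49284}{7}$ ($u = - \frac{222^{2}}{7} = \left(- \frac{1}{7}\right) 49284 = - \frac{49284}{7} \approx -7040.6$)
$j{\left(h \right)} = - 4 h$
$\frac{j{\left(182 \right)} - 3174}{-17554 + u} = \frac{\left(-4\right) 182 - 3174}{-17554 - \frac{49284}{7}} = \frac{-728 - 3174}{- \frac{172162}{7}} = \left(-3902\right) \left(- \frac{7}{172162}\right) = \frac{13657}{86081}$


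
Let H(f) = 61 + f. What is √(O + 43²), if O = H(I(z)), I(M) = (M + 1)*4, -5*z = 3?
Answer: 9*√590/5 ≈ 43.722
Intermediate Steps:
z = -⅗ (z = -⅕*3 = -⅗ ≈ -0.60000)
I(M) = 4 + 4*M (I(M) = (1 + M)*4 = 4 + 4*M)
O = 313/5 (O = 61 + (4 + 4*(-⅗)) = 61 + (4 - 12/5) = 61 + 8/5 = 313/5 ≈ 62.600)
√(O + 43²) = √(313/5 + 43²) = √(313/5 + 1849) = √(9558/5) = 9*√590/5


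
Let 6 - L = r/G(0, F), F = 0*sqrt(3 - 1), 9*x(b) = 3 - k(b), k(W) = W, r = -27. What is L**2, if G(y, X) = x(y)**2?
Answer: 62001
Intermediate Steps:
x(b) = 1/3 - b/9 (x(b) = (3 - b)/9 = 1/3 - b/9)
F = 0 (F = 0*sqrt(2) = 0)
G(y, X) = (1/3 - y/9)**2
L = 249 (L = 6 - (-27)/((-3 + 0)**2/81) = 6 - (-27)/((1/81)*(-3)**2) = 6 - (-27)/((1/81)*9) = 6 - (-27)/1/9 = 6 - (-27)*9 = 6 - 1*(-243) = 6 + 243 = 249)
L**2 = 249**2 = 62001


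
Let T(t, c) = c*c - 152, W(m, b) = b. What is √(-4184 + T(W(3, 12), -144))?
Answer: 20*√41 ≈ 128.06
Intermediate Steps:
T(t, c) = -152 + c² (T(t, c) = c² - 152 = -152 + c²)
√(-4184 + T(W(3, 12), -144)) = √(-4184 + (-152 + (-144)²)) = √(-4184 + (-152 + 20736)) = √(-4184 + 20584) = √16400 = 20*√41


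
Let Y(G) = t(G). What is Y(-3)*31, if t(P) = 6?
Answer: 186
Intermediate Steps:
Y(G) = 6
Y(-3)*31 = 6*31 = 186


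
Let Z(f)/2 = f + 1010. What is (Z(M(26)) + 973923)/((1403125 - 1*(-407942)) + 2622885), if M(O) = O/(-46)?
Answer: 7482221/33993632 ≈ 0.22011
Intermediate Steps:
M(O) = -O/46 (M(O) = O*(-1/46) = -O/46)
Z(f) = 2020 + 2*f (Z(f) = 2*(f + 1010) = 2*(1010 + f) = 2020 + 2*f)
(Z(M(26)) + 973923)/((1403125 - 1*(-407942)) + 2622885) = ((2020 + 2*(-1/46*26)) + 973923)/((1403125 - 1*(-407942)) + 2622885) = ((2020 + 2*(-13/23)) + 973923)/((1403125 + 407942) + 2622885) = ((2020 - 26/23) + 973923)/(1811067 + 2622885) = (46434/23 + 973923)/4433952 = (22446663/23)*(1/4433952) = 7482221/33993632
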